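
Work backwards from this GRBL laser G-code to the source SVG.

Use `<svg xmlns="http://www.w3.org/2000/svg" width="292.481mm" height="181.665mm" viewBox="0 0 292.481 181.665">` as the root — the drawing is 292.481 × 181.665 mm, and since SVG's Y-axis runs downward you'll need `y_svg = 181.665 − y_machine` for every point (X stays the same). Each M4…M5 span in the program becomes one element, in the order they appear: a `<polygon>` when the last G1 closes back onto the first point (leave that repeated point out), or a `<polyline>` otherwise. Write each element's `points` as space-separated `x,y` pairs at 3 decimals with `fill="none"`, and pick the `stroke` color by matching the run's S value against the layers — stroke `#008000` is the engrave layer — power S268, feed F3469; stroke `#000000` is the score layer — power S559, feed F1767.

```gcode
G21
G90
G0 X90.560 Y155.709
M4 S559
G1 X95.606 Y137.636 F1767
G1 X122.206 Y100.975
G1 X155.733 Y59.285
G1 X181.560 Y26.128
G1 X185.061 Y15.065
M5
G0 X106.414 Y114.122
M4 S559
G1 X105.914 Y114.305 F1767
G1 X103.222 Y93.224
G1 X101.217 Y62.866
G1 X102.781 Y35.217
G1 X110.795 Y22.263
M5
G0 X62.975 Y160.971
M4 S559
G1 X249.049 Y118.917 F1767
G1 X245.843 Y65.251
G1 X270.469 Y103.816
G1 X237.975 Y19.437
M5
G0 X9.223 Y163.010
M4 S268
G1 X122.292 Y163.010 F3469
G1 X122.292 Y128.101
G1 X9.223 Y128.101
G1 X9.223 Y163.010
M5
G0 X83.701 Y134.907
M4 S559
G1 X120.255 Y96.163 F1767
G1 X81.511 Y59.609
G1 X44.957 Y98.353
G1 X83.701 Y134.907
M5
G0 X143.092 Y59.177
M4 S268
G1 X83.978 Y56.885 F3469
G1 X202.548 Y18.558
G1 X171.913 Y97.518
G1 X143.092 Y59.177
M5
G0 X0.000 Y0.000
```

<svg xmlns="http://www.w3.org/2000/svg" width="292.481mm" height="181.665mm" viewBox="0 0 292.481 181.665">
  <polyline points="90.560,25.956 95.606,44.029 122.206,80.690 155.733,122.380 181.560,155.537 185.061,166.600" fill="none" stroke="#000000"/>
  <polyline points="106.414,67.543 105.914,67.360 103.222,88.441 101.217,118.799 102.781,146.448 110.795,159.402" fill="none" stroke="#000000"/>
  <polyline points="62.975,20.694 249.049,62.748 245.843,116.414 270.469,77.849 237.975,162.228" fill="none" stroke="#000000"/>
  <polygon points="9.223,18.655 122.292,18.655 122.292,53.564 9.223,53.564" fill="none" stroke="#008000"/>
  <polygon points="83.701,46.758 120.255,85.502 81.511,122.056 44.957,83.312" fill="none" stroke="#000000"/>
  <polygon points="143.092,122.488 83.978,124.780 202.548,163.107 171.913,84.147" fill="none" stroke="#008000"/>
</svg>

Each laser-on run becomes one SVG element. Flip Y back into SVG space with y_svg = 181.665 − y_machine.

Run 1: power S559 maps to stroke `#000000` (score). The run is open, so emit a `<polyline>` with points (Y-flipped): 90.560,25.956 95.606,44.029 122.206,80.690 155.733,122.380 181.560,155.537 185.061,166.600.

Run 2: S559 ⇒ score layer `#000000`. The run is open, so emit a `<polyline>` with points (Y-flipped): 106.414,67.543 105.914,67.360 103.222,88.441 101.217,118.799 102.781,146.448 110.795,159.402.

Run 3: power S559 maps to stroke `#000000` (score). The run is open, so emit a `<polyline>` with points (Y-flipped): 62.975,20.694 249.049,62.748 245.843,116.414 270.469,77.849 237.975,162.228.

Run 4: the run's S268 means `#008000` (engrave). The run returns to its start, so emit a `<polygon>` with points (Y-flipped): 9.223,18.655 122.292,18.655 122.292,53.564 9.223,53.564.

Run 5: the run's S559 means `#000000` (score). The run returns to its start, so emit a `<polygon>` with points (Y-flipped): 83.701,46.758 120.255,85.502 81.511,122.056 44.957,83.312.

Run 6: S268 ⇒ engrave layer `#008000`. The run returns to its start, so emit a `<polygon>` with points (Y-flipped): 143.092,122.488 83.978,124.780 202.548,163.107 171.913,84.147.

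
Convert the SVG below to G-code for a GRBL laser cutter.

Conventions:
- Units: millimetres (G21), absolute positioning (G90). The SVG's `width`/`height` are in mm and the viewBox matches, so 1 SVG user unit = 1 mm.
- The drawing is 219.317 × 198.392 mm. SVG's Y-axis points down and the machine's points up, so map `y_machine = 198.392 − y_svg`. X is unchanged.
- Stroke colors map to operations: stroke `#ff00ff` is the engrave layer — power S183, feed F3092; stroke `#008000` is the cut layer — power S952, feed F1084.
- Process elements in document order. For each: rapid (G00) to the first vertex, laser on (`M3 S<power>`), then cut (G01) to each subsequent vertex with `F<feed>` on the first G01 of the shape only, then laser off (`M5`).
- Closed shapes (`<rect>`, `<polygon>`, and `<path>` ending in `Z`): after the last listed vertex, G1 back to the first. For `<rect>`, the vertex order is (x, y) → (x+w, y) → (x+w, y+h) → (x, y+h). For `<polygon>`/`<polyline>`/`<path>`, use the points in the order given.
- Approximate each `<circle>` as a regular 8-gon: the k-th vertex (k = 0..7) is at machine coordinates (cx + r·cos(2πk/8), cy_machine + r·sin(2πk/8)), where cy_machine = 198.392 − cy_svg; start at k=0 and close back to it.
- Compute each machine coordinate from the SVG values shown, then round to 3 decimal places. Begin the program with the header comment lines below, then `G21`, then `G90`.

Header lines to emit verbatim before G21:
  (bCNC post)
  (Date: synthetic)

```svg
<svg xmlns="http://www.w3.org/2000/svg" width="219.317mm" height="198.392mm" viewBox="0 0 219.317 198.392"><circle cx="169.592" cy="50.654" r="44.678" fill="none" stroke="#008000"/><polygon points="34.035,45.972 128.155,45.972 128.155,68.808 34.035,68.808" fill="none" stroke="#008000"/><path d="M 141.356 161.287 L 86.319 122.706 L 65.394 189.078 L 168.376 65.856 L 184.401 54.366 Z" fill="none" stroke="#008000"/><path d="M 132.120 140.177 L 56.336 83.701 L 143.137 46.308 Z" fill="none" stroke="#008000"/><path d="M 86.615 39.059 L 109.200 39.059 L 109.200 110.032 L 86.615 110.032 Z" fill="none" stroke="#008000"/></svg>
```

viewBox `0 0 219.317 198.392` with mm width/height → 1 unit = 1 mm. Flip: y_m = 198.392 − y_svg.

**Shape 1** — `<circle>` circle, stroke `#008000` → cut (S952, F1084). Machine vertices: (214.270,147.738) → (201.184,179.330) → (169.592,192.416) → (138.000,179.330) → (124.914,147.738) → (138.000,116.146) → (169.592,103.060) → (201.184,116.146) → (214.270,147.738). Closed: final G1 returns to the first vertex.

**Shape 2** — `<polygon>` rectangle, stroke `#008000` → cut (S952, F1084). Machine vertices: (34.035,152.420) → (128.155,152.420) → (128.155,129.584) → (34.035,129.584) → (34.035,152.420). Closed: final G1 returns to the first vertex.

**Shape 3** — `<path>` closed polygon, stroke `#008000` → cut (S952, F1084). Machine vertices: (141.356,37.105) → (86.319,75.686) → (65.394,9.314) → (168.376,132.536) → (184.401,144.026) → (141.356,37.105). Closed: final G1 returns to the first vertex.

**Shape 4** — `<path>` regular polygon, stroke `#008000` → cut (S952, F1084). Machine vertices: (132.120,58.215) → (56.336,114.691) → (143.137,152.084) → (132.120,58.215). Closed: final G1 returns to the first vertex.

**Shape 5** — `<path>` rectangle, stroke `#008000` → cut (S952, F1084). Machine vertices: (86.615,159.333) → (109.200,159.333) → (109.200,88.360) → (86.615,88.360) → (86.615,159.333). Closed: final G1 returns to the first vertex.

(bCNC post)
(Date: synthetic)
G21
G90
G00 X214.270 Y147.738
M3 S952
G01 X201.184 Y179.330 F1084
G01 X169.592 Y192.416
G01 X138.000 Y179.330
G01 X124.914 Y147.738
G01 X138.000 Y116.146
G01 X169.592 Y103.060
G01 X201.184 Y116.146
G01 X214.270 Y147.738
M5
G00 X34.035 Y152.420
M3 S952
G01 X128.155 Y152.420 F1084
G01 X128.155 Y129.584
G01 X34.035 Y129.584
G01 X34.035 Y152.420
M5
G00 X141.356 Y37.105
M3 S952
G01 X86.319 Y75.686 F1084
G01 X65.394 Y9.314
G01 X168.376 Y132.536
G01 X184.401 Y144.026
G01 X141.356 Y37.105
M5
G00 X132.120 Y58.215
M3 S952
G01 X56.336 Y114.691 F1084
G01 X143.137 Y152.084
G01 X132.120 Y58.215
M5
G00 X86.615 Y159.333
M3 S952
G01 X109.200 Y159.333 F1084
G01 X109.200 Y88.360
G01 X86.615 Y88.360
G01 X86.615 Y159.333
M5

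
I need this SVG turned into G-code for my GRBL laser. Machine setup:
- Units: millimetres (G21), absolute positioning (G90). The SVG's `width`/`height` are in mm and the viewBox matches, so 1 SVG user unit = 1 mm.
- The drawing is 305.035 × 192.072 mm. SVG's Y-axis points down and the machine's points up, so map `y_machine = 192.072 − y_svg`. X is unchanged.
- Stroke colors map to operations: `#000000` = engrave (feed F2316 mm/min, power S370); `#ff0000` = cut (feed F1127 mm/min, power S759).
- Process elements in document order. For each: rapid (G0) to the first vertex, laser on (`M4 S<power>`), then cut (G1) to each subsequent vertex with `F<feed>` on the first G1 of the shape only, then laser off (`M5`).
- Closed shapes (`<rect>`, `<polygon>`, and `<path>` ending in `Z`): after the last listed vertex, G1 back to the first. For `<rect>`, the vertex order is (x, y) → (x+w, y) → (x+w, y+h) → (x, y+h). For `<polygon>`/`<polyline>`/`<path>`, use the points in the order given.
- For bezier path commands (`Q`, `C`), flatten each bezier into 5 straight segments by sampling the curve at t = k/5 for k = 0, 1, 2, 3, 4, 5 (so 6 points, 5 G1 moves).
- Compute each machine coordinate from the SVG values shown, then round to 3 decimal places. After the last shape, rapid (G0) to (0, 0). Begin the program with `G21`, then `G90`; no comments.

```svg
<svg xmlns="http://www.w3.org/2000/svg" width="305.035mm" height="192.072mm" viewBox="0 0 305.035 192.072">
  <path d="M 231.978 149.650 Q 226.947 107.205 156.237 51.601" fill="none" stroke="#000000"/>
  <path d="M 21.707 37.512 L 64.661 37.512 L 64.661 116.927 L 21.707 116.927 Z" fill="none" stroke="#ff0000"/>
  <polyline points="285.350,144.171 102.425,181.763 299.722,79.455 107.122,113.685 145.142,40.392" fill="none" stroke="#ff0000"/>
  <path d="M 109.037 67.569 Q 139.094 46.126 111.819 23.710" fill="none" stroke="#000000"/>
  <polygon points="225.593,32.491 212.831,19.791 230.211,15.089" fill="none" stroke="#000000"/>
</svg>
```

Since the viewBox matches the mm dimensions, user units are millimetres directly. The only transform is the Y-flip y_m = 192.072 − y_svg.

Shape 1 is a quadratic bezier drawn with `<path>`. Its stroke #000000 means engrave at S370, F2316. After flipping Y the toolpath is (231.978,42.422) → (227.338,59.926) → (217.445,78.483) → (202.296,98.093) → (181.894,118.756) → (156.237,140.471).

Shape 2 is a rectangle drawn with `<path>`. Its stroke #ff0000 means cut at S759, F1127. After flipping Y the toolpath is (21.707,154.560) → (64.661,154.560) → (64.661,75.145) → (21.707,75.145) → (21.707,154.560), returning to the start.

Shape 3 is a open polyline drawn with `<polyline>`. Its stroke #ff0000 means cut at S759, F1127. After flipping Y the toolpath is (285.350,47.901) → (102.425,10.309) → (299.722,112.617) → (107.122,78.387) → (145.142,151.680).

Shape 4 is a quadratic bezier drawn with `<path>`. Its stroke #000000 means engrave at S370, F2316. After flipping Y the toolpath is (109.037,124.503) → (118.767,133.119) → (123.909,141.813) → (124.466,150.585) → (120.436,159.435) → (111.819,168.362).

Shape 5 is a regular polygon drawn with `<polygon>`. Its stroke #000000 means engrave at S370, F2316. After flipping Y the toolpath is (225.593,159.581) → (212.831,172.281) → (230.211,176.983) → (225.593,159.581), returning to the start.

G21
G90
G0 X231.978 Y42.422
M4 S370
G1 X227.338 Y59.926 F2316
G1 X217.445 Y78.483
G1 X202.296 Y98.093
G1 X181.894 Y118.756
G1 X156.237 Y140.471
M5
G0 X21.707 Y154.560
M4 S759
G1 X64.661 Y154.560 F1127
G1 X64.661 Y75.145
G1 X21.707 Y75.145
G1 X21.707 Y154.560
M5
G0 X285.350 Y47.901
M4 S759
G1 X102.425 Y10.309 F1127
G1 X299.722 Y112.617
G1 X107.122 Y78.387
G1 X145.142 Y151.680
M5
G0 X109.037 Y124.503
M4 S370
G1 X118.767 Y133.119 F2316
G1 X123.909 Y141.813
G1 X124.466 Y150.585
G1 X120.436 Y159.435
G1 X111.819 Y168.362
M5
G0 X225.593 Y159.581
M4 S370
G1 X212.831 Y172.281 F2316
G1 X230.211 Y176.983
G1 X225.593 Y159.581
M5
G0 X0.000 Y0.000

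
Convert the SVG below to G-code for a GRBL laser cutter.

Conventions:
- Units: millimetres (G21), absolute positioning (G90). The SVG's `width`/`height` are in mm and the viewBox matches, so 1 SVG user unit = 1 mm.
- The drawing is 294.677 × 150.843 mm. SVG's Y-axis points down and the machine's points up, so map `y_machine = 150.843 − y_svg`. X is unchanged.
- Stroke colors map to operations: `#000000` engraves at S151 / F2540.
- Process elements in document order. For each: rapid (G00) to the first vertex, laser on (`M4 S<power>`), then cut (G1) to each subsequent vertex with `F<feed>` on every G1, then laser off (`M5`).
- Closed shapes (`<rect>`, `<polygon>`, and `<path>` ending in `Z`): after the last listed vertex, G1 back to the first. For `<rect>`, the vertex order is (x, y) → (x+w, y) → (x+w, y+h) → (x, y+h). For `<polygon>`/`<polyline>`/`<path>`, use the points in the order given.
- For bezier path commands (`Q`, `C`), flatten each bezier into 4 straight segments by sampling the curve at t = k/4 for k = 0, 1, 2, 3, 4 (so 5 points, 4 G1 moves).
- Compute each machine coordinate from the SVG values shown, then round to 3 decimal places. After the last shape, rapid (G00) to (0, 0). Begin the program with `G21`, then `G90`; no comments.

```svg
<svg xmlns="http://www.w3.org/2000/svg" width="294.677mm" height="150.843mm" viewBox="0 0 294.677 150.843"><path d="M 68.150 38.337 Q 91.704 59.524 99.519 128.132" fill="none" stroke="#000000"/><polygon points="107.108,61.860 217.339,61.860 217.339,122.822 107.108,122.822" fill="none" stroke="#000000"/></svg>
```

1 u = 1 mm; y_m = 150.843 − y.

[1] `<path>` quadratic bezier, #000000→engrave S151 F2540: (68.150,112.506) → (78.943,98.949) → (87.769,79.464) → (94.628,54.051) → (99.519,22.711)

[2] `<polygon>` rectangle, #000000→engrave S151 F2540: (107.108,88.983) → (217.339,88.983) → (217.339,28.021) → (107.108,28.021) → (107.108,88.983) (closed)

G21
G90
G00 X68.150 Y112.506
M4 S151
G1 X78.943 Y98.949 F2540
G1 X87.769 Y79.464 F2540
G1 X94.628 Y54.051 F2540
G1 X99.519 Y22.711 F2540
M5
G00 X107.108 Y88.983
M4 S151
G1 X217.339 Y88.983 F2540
G1 X217.339 Y28.021 F2540
G1 X107.108 Y28.021 F2540
G1 X107.108 Y88.983 F2540
M5
G00 X0.000 Y0.000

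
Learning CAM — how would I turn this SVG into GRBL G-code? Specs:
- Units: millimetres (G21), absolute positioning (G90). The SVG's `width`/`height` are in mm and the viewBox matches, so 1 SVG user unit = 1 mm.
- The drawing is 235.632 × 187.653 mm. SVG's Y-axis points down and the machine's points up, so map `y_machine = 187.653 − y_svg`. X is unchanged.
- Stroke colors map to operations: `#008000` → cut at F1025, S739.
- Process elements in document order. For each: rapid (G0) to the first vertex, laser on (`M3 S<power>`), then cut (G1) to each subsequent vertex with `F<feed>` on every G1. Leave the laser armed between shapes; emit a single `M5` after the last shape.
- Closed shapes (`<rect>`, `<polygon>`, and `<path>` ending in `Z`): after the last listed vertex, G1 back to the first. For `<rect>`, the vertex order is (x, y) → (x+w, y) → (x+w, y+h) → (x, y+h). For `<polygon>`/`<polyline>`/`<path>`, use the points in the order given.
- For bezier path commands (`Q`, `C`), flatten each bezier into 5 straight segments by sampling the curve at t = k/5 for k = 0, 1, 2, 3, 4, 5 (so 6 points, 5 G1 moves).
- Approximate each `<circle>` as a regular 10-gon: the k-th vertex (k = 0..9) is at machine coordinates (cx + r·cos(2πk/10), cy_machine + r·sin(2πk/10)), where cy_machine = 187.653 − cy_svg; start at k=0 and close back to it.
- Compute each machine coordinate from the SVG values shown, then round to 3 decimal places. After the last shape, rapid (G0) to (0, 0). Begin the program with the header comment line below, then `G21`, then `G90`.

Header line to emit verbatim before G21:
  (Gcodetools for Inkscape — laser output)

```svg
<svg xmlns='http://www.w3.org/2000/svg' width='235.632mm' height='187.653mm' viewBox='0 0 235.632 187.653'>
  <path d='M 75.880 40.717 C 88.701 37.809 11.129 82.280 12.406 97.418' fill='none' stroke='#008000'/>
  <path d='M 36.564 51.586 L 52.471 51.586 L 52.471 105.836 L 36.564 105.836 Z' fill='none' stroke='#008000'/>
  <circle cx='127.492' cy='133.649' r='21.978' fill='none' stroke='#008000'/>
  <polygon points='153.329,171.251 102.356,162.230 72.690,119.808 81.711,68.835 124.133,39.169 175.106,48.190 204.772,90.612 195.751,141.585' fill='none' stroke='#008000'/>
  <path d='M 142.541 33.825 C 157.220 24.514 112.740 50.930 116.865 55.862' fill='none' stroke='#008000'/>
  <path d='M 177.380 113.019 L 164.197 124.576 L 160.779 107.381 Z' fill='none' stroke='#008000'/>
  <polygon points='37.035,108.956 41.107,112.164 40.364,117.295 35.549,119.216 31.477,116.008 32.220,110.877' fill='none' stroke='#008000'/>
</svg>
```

(Gcodetools for Inkscape — laser output)
G21
G90
G0 X75.880 Y146.936
M3 S739
G1 X74.079 Y143.609 F1025
G1 X58.708 Y132.593 F1025
G1 X37.890 Y117.571 F1025
G1 X19.748 Y102.224 F1025
G1 X12.406 Y90.235 F1025
G0 X36.564 Y136.067
M3 S739
G1 X52.471 Y136.067 F1025
G1 X52.471 Y81.817 F1025
G1 X36.564 Y81.817 F1025
G1 X36.564 Y136.067 F1025
G0 X149.470 Y54.004
M3 S739
G1 X145.273 Y66.922 F1025
G1 X134.284 Y74.906 F1025
G1 X120.700 Y74.906 F1025
G1 X109.711 Y66.922 F1025
G1 X105.514 Y54.004 F1025
G1 X109.711 Y41.086 F1025
G1 X120.700 Y33.102 F1025
G1 X134.284 Y33.102 F1025
G1 X145.273 Y41.086 F1025
G1 X149.470 Y54.004 F1025
G0 X153.329 Y16.402
M3 S739
G1 X102.356 Y25.423 F1025
G1 X72.690 Y67.845 F1025
G1 X81.711 Y118.818 F1025
G1 X124.133 Y148.484 F1025
G1 X175.106 Y139.463 F1025
G1 X204.772 Y97.041 F1025
G1 X195.751 Y46.068 F1025
G1 X153.329 Y16.402 F1025
G0 X142.541 Y153.828
M3 S739
G1 X145.111 Y155.585 F1025
G1 X138.656 Y151.514 F1025
G1 X128.349 Y144.360 F1025
G1 X119.360 Y136.871 F1025
G1 X116.865 Y131.791 F1025
G0 X177.380 Y74.634
M3 S739
G1 X164.197 Y63.077 F1025
G1 X160.779 Y80.272 F1025
G1 X177.380 Y74.634 F1025
G0 X37.035 Y78.697
M3 S739
G1 X41.107 Y75.489 F1025
G1 X40.364 Y70.358 F1025
G1 X35.549 Y68.437 F1025
G1 X31.477 Y71.645 F1025
G1 X32.220 Y76.776 F1025
G1 X37.035 Y78.697 F1025
M5
G0 X0.000 Y0.000

1 u = 1 mm; y_m = 187.653 − y.

[1] `<path>` cubic bezier, #008000→cut S739 F1025: (75.880,146.936) → (74.079,143.609) → (58.708,132.593) → (37.890,117.571) → (19.748,102.224) → (12.406,90.235)

[2] `<path>` rectangle, #008000→cut S739 F1025: (36.564,136.067) → (52.471,136.067) → (52.471,81.817) → (36.564,81.817) → (36.564,136.067) (closed)

[3] `<circle>` circle, #008000→cut S739 F1025: (149.470,54.004) → (145.273,66.922) → (134.284,74.906) → (120.700,74.906) → (109.711,66.922) → (105.514,54.004) → (109.711,41.086) → (120.700,33.102) → (134.284,33.102) → (145.273,41.086) → (149.470,54.004) (closed)

[4] `<polygon>` regular polygon, #008000→cut S739 F1025: (153.329,16.402) → (102.356,25.423) → (72.690,67.845) → (81.711,118.818) → (124.133,148.484) → (175.106,139.463) → (204.772,97.041) → (195.751,46.068) → (153.329,16.402) (closed)

[5] `<path>` cubic bezier, #008000→cut S739 F1025: (142.541,153.828) → (145.111,155.585) → (138.656,151.514) → (128.349,144.360) → (119.360,136.871) → (116.865,131.791)

[6] `<path>` regular polygon, #008000→cut S739 F1025: (177.380,74.634) → (164.197,63.077) → (160.779,80.272) → (177.380,74.634) (closed)

[7] `<polygon>` regular polygon, #008000→cut S739 F1025: (37.035,78.697) → (41.107,75.489) → (40.364,70.358) → (35.549,68.437) → (31.477,71.645) → (32.220,76.776) → (37.035,78.697) (closed)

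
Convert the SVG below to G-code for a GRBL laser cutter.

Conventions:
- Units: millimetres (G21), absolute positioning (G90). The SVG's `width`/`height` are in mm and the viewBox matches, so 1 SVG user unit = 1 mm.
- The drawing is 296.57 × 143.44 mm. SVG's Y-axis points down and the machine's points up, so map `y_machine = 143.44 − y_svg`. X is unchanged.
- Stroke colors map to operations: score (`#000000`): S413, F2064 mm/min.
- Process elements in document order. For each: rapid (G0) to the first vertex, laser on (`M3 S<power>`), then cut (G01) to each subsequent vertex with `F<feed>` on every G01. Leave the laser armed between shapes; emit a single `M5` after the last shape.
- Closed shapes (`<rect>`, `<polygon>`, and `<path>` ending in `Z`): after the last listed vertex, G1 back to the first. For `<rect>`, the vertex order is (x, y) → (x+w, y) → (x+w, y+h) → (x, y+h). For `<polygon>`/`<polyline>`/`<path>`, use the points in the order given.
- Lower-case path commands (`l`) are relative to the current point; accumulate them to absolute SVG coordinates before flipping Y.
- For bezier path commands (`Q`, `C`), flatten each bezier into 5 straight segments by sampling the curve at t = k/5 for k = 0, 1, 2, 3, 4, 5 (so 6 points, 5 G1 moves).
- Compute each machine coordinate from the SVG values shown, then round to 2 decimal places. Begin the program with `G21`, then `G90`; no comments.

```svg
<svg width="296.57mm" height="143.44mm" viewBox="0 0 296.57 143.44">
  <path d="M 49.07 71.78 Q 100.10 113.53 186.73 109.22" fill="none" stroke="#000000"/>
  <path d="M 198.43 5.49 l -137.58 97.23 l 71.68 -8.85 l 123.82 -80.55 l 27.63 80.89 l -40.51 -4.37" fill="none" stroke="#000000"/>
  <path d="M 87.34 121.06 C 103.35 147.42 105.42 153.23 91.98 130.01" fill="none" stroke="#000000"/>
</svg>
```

Since the viewBox matches the mm dimensions, user units are millimetres directly. The only transform is the Y-flip y_m = 143.44 − y_svg.

Shape 1 is a quadratic bezier drawn with `<path>`. Its stroke #000000 means score at S413, F2064. After flipping Y the toolpath is (49.07,71.66) → (70.91,56.80) → (95.59,45.63) → (123.12,38.14) → (153.50,34.34) → (186.73,34.22).

Shape 2 is a open polyline drawn with `<path>`. Its stroke #000000 means score at S413, F2064. After flipping Y the toolpath is (198.43,137.95) → (60.85,40.72) → (132.53,49.57) → (256.35,130.12) → (283.98,49.23) → (243.47,53.60).

Shape 3 is a cubic bezier drawn with `<path>`. Its stroke #000000 means score at S413, F2064. After flipping Y the toolpath is (87.34,22.38) → (95.26,9.10) → (99.76,1.15) → (100.76,-1.04) → (98.20,2.91) → (91.98,13.43).

G21
G90
G0 X49.07 Y71.66
M3 S413
G01 X70.91 Y56.80 F2064
G01 X95.59 Y45.63 F2064
G01 X123.12 Y38.14 F2064
G01 X153.50 Y34.34 F2064
G01 X186.73 Y34.22 F2064
G0 X198.43 Y137.95
M3 S413
G01 X60.85 Y40.72 F2064
G01 X132.53 Y49.57 F2064
G01 X256.35 Y130.12 F2064
G01 X283.98 Y49.23 F2064
G01 X243.47 Y53.60 F2064
G0 X87.34 Y22.38
M3 S413
G01 X95.26 Y9.10 F2064
G01 X99.76 Y1.15 F2064
G01 X100.76 Y-1.04 F2064
G01 X98.20 Y2.91 F2064
G01 X91.98 Y13.43 F2064
M5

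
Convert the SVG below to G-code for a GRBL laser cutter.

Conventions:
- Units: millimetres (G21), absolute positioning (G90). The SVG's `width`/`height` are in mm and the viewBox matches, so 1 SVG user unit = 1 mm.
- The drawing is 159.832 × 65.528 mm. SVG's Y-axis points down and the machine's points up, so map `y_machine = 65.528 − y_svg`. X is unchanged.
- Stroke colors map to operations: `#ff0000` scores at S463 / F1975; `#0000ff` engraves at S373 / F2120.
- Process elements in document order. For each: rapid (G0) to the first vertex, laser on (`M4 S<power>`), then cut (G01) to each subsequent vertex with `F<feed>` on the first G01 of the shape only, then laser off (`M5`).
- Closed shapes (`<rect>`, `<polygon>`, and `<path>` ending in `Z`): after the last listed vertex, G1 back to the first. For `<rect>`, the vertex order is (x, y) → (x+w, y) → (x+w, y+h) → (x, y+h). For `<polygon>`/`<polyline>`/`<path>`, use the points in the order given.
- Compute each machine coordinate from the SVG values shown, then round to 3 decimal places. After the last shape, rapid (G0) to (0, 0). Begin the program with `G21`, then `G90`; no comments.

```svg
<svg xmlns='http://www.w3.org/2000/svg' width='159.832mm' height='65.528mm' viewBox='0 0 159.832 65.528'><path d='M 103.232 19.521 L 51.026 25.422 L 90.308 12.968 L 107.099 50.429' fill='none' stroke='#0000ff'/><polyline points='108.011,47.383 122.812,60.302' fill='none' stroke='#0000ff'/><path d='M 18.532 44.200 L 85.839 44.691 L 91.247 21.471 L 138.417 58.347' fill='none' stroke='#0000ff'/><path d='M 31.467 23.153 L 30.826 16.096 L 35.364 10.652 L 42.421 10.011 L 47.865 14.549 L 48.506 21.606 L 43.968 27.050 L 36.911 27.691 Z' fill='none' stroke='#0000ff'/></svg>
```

viewBox `0 0 159.832 65.528` with mm width/height → 1 unit = 1 mm. Flip: y_m = 65.528 − y_svg.

**Shape 1** — `<path>` open polyline, stroke `#0000ff` → engrave (S373, F2120). Machine vertices: (103.232,46.007) → (51.026,40.106) → (90.308,52.560) → (107.099,15.099). Open path.

**Shape 2** — `<polyline>` line segment, stroke `#0000ff` → engrave (S373, F2120). Machine vertices: (108.011,18.145) → (122.812,5.226). Open path.

**Shape 3** — `<path>` open polyline, stroke `#0000ff` → engrave (S373, F2120). Machine vertices: (18.532,21.328) → (85.839,20.837) → (91.247,44.057) → (138.417,7.181). Open path.

**Shape 4** — `<path>` regular polygon, stroke `#0000ff` → engrave (S373, F2120). Machine vertices: (31.467,42.375) → (30.826,49.432) → (35.364,54.876) → (42.421,55.517) → (47.865,50.979) → (48.506,43.922) → (43.968,38.478) → (36.911,37.837) → (31.467,42.375). Closed: final G1 returns to the first vertex.

G21
G90
G0 X103.232 Y46.007
M4 S373
G01 X51.026 Y40.106 F2120
G01 X90.308 Y52.560
G01 X107.099 Y15.099
M5
G0 X108.011 Y18.145
M4 S373
G01 X122.812 Y5.226 F2120
M5
G0 X18.532 Y21.328
M4 S373
G01 X85.839 Y20.837 F2120
G01 X91.247 Y44.057
G01 X138.417 Y7.181
M5
G0 X31.467 Y42.375
M4 S373
G01 X30.826 Y49.432 F2120
G01 X35.364 Y54.876
G01 X42.421 Y55.517
G01 X47.865 Y50.979
G01 X48.506 Y43.922
G01 X43.968 Y38.478
G01 X36.911 Y37.837
G01 X31.467 Y42.375
M5
G0 X0.000 Y0.000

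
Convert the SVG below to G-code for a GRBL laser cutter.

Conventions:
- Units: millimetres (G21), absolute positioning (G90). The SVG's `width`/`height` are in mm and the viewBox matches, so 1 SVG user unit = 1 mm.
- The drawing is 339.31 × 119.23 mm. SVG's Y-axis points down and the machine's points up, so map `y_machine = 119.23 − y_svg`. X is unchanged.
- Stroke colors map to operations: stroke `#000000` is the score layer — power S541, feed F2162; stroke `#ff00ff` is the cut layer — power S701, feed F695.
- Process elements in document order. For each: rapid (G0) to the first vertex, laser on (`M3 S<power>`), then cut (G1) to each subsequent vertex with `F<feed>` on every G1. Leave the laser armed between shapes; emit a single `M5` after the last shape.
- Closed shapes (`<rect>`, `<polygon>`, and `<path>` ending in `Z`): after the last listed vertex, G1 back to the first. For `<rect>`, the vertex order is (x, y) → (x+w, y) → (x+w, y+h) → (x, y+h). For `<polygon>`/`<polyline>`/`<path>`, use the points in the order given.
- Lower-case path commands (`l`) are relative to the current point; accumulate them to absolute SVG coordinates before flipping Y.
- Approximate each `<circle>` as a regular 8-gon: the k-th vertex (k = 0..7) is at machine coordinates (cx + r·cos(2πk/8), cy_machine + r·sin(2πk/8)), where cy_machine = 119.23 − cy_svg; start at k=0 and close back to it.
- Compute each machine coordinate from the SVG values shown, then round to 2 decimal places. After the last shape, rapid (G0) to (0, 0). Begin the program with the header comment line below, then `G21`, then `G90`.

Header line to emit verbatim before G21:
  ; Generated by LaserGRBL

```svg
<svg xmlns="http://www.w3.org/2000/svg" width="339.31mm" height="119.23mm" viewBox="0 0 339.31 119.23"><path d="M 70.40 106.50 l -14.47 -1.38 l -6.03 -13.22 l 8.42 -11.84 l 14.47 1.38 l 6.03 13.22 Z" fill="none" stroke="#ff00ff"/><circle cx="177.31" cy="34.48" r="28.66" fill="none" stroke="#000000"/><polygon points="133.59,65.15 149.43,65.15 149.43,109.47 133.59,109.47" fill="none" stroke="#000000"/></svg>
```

1 u = 1 mm; y_m = 119.23 − y.

[1] `<path>` regular polygon, #ff00ff→cut S701 F695: (70.40,12.73) → (55.93,14.11) → (49.90,27.33) → (58.32,39.17) → (72.79,37.79) → (78.82,24.57) → (70.40,12.73) (closed)

[2] `<circle>` circle, #000000→score S541 F2162: (205.97,84.75) → (197.58,105.02) → (177.31,113.41) → (157.04,105.02) → (148.65,84.75) → (157.04,64.48) → (177.31,56.09) → (197.58,64.48) → (205.97,84.75) (closed)

[3] `<polygon>` rectangle, #000000→score S541 F2162: (133.59,54.08) → (149.43,54.08) → (149.43,9.76) → (133.59,9.76) → (133.59,54.08) (closed)

; Generated by LaserGRBL
G21
G90
G0 X70.40 Y12.73
M3 S701
G1 X55.93 Y14.11 F695
G1 X49.90 Y27.33 F695
G1 X58.32 Y39.17 F695
G1 X72.79 Y37.79 F695
G1 X78.82 Y24.57 F695
G1 X70.40 Y12.73 F695
G0 X205.97 Y84.75
M3 S541
G1 X197.58 Y105.02 F2162
G1 X177.31 Y113.41 F2162
G1 X157.04 Y105.02 F2162
G1 X148.65 Y84.75 F2162
G1 X157.04 Y64.48 F2162
G1 X177.31 Y56.09 F2162
G1 X197.58 Y64.48 F2162
G1 X205.97 Y84.75 F2162
G0 X133.59 Y54.08
M3 S541
G1 X149.43 Y54.08 F2162
G1 X149.43 Y9.76 F2162
G1 X133.59 Y9.76 F2162
G1 X133.59 Y54.08 F2162
M5
G0 X0.00 Y0.00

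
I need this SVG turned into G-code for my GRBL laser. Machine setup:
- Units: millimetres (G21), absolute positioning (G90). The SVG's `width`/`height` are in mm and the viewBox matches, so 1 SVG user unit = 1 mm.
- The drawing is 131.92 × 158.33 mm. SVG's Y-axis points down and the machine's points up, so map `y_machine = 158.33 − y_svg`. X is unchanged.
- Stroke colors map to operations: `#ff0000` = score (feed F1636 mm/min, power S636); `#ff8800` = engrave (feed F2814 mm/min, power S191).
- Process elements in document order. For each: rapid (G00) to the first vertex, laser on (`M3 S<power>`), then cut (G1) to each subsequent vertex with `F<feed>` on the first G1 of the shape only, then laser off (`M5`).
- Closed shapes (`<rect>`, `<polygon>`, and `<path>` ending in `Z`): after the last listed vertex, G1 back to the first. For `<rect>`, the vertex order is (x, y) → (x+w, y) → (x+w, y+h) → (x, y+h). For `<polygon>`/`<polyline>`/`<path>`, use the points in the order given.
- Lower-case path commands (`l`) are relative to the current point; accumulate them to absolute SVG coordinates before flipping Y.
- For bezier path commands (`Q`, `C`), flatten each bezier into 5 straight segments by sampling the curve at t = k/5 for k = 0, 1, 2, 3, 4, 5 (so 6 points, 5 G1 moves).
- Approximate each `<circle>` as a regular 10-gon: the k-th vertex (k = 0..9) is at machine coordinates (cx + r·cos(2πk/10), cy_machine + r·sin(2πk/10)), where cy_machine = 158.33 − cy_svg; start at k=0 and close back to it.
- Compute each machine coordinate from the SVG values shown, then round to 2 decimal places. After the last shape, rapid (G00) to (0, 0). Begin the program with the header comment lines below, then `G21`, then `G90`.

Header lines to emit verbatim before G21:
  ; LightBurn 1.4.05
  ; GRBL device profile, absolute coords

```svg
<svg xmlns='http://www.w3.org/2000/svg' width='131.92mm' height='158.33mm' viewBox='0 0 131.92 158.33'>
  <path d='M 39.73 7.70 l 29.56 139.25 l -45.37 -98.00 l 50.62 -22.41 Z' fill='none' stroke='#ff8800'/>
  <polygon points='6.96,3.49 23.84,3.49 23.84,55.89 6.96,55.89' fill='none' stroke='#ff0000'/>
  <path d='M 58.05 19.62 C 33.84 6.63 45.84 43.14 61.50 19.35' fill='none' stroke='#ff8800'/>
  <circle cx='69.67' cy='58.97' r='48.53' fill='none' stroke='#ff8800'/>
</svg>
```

Since the viewBox matches the mm dimensions, user units are millimetres directly. The only transform is the Y-flip y_m = 158.33 − y_svg.

Shape 1 is a closed polygon drawn with `<path>`. Its stroke #ff8800 means engrave at S191, F2814. After flipping Y the toolpath is (39.73,150.63) → (69.29,11.38) → (23.92,109.38) → (74.54,131.79) → (39.73,150.63), returning to the start.

Shape 2 is a rectangle drawn with `<polygon>`. Its stroke #ff0000 means score at S636, F1636. After flipping Y the toolpath is (6.96,154.84) → (23.84,154.84) → (23.84,102.44) → (6.96,102.44) → (6.96,154.84), returning to the start.

Shape 3 is a cubic bezier drawn with `<path>`. Its stroke #ff8800 means engrave at S191, F2814. After flipping Y the toolpath is (58.05,138.71) → (47.61,141.44) → (44.30,137.57) → (46.55,132.35) → (52.80,131.06) → (61.50,138.98).

Shape 4 is a circle drawn with `<circle>`. Its stroke #ff8800 means engrave at S191, F2814. After flipping Y the toolpath is (118.20,99.36) → (108.93,127.89) → (84.67,145.51) → (54.67,145.51) → (30.41,127.89) → (21.14,99.36) → (30.41,70.83) → (54.67,53.21) → (84.67,53.21) → (108.93,70.83) → (118.20,99.36), returning to the start.

; LightBurn 1.4.05
; GRBL device profile, absolute coords
G21
G90
G00 X39.73 Y150.63
M3 S191
G1 X69.29 Y11.38 F2814
G1 X23.92 Y109.38
G1 X74.54 Y131.79
G1 X39.73 Y150.63
M5
G00 X6.96 Y154.84
M3 S636
G1 X23.84 Y154.84 F1636
G1 X23.84 Y102.44
G1 X6.96 Y102.44
G1 X6.96 Y154.84
M5
G00 X58.05 Y138.71
M3 S191
G1 X47.61 Y141.44 F2814
G1 X44.30 Y137.57
G1 X46.55 Y132.35
G1 X52.80 Y131.06
G1 X61.50 Y138.98
M5
G00 X118.20 Y99.36
M3 S191
G1 X108.93 Y127.89 F2814
G1 X84.67 Y145.51
G1 X54.67 Y145.51
G1 X30.41 Y127.89
G1 X21.14 Y99.36
G1 X30.41 Y70.83
G1 X54.67 Y53.21
G1 X84.67 Y53.21
G1 X108.93 Y70.83
G1 X118.20 Y99.36
M5
G00 X0.00 Y0.00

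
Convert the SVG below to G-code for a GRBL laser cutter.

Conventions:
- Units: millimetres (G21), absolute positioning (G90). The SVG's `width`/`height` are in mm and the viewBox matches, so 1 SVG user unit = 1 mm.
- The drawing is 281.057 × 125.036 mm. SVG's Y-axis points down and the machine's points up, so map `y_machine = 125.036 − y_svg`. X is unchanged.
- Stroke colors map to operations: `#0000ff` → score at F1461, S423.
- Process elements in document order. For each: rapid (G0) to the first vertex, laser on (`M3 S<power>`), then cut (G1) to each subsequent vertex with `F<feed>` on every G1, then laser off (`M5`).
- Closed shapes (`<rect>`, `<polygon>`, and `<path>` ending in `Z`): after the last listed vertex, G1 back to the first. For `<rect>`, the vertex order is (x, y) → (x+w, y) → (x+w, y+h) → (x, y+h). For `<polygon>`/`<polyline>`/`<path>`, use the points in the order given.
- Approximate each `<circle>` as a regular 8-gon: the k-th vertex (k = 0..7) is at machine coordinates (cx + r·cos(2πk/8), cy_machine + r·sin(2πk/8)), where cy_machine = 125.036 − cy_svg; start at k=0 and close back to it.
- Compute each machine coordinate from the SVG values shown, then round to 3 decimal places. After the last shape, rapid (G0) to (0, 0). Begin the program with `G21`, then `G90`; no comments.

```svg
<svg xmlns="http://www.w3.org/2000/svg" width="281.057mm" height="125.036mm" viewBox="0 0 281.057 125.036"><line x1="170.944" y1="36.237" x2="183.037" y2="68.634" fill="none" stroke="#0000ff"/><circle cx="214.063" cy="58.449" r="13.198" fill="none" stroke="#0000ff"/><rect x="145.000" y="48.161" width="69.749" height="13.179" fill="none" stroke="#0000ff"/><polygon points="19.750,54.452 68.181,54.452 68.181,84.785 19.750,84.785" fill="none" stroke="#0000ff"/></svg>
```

G21
G90
G0 X170.944 Y88.799
M3 S423
G1 X183.037 Y56.402 F1461
M5
G0 X227.261 Y66.587
M3 S423
G1 X223.395 Y75.919 F1461
G1 X214.063 Y79.785 F1461
G1 X204.731 Y75.919 F1461
G1 X200.865 Y66.587 F1461
G1 X204.731 Y57.255 F1461
G1 X214.063 Y53.389 F1461
G1 X223.395 Y57.255 F1461
G1 X227.261 Y66.587 F1461
M5
G0 X145.000 Y76.875
M3 S423
G1 X214.749 Y76.875 F1461
G1 X214.749 Y63.696 F1461
G1 X145.000 Y63.696 F1461
G1 X145.000 Y76.875 F1461
M5
G0 X19.750 Y70.584
M3 S423
G1 X68.181 Y70.584 F1461
G1 X68.181 Y40.251 F1461
G1 X19.750 Y40.251 F1461
G1 X19.750 Y70.584 F1461
M5
G0 X0.000 Y0.000

1 u = 1 mm; y_m = 125.036 − y.

[1] `<line>` line segment, #0000ff→score S423 F1461: (170.944,88.799) → (183.037,56.402)

[2] `<circle>` circle, #0000ff→score S423 F1461: (227.261,66.587) → (223.395,75.919) → (214.063,79.785) → (204.731,75.919) → (200.865,66.587) → (204.731,57.255) → (214.063,53.389) → (223.395,57.255) → (227.261,66.587) (closed)

[3] `<rect>` rectangle, #0000ff→score S423 F1461: (145.000,76.875) → (214.749,76.875) → (214.749,63.696) → (145.000,63.696) → (145.000,76.875) (closed)

[4] `<polygon>` rectangle, #0000ff→score S423 F1461: (19.750,70.584) → (68.181,70.584) → (68.181,40.251) → (19.750,40.251) → (19.750,70.584) (closed)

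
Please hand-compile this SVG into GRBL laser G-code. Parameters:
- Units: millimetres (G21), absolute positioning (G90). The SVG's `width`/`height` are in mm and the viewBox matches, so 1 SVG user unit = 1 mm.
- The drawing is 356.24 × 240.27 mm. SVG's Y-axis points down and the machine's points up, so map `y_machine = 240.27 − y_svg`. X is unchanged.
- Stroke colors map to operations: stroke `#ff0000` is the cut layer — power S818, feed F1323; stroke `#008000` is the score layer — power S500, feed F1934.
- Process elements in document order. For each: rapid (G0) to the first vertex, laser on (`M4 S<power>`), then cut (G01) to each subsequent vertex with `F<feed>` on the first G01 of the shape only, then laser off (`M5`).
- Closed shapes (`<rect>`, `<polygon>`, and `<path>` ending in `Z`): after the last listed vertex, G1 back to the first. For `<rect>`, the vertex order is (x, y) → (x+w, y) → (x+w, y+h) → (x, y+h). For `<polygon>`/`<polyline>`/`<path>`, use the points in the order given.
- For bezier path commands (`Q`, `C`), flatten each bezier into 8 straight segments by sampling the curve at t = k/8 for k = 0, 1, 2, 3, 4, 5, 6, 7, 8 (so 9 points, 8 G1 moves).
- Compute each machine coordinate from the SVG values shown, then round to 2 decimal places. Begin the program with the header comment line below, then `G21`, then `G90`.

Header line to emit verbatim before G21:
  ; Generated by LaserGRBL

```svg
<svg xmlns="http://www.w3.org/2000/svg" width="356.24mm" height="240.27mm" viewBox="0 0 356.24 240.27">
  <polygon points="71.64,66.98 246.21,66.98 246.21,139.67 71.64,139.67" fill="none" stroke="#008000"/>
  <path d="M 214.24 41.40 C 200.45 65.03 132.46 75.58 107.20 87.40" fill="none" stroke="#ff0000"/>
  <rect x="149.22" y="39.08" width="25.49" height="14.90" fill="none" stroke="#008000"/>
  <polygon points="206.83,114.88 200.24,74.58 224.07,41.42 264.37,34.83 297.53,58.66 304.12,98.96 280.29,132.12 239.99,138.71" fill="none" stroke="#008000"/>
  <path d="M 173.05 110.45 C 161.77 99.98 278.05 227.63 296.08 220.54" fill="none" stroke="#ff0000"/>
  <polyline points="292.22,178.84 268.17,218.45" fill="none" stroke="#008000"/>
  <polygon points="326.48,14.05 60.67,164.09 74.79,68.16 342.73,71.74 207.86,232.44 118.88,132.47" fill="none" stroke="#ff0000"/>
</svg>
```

; Generated by LaserGRBL
G21
G90
G0 X71.64 Y173.29
M4 S500
G01 X246.21 Y173.29 F1934
G01 X246.21 Y100.60
G01 X71.64 Y100.60
G01 X71.64 Y173.29
M5
G0 X214.24 Y198.87
M4 S818
G01 X206.72 Y190.59 F1323
G01 X195.25 Y183.38
G01 X180.97 Y177.05
G01 X165.02 Y171.44
G01 X148.53 Y166.39
G01 X132.64 Y161.72
G01 X118.49 Y157.27
G01 X107.20 Y152.87
M5
G0 X149.22 Y201.19
M4 S500
G01 X174.71 Y201.19 F1934
G01 X174.71 Y186.29
G01 X149.22 Y186.29
G01 X149.22 Y201.19
M5
G0 X206.83 Y125.39
M4 S500
G01 X200.24 Y165.69 F1934
G01 X224.07 Y198.85
G01 X264.37 Y205.44
G01 X297.53 Y181.61
G01 X304.12 Y141.31
G01 X280.29 Y108.15
G01 X239.99 Y101.56
G01 X206.83 Y125.39
M5
G0 X173.05 Y129.82
M4 S818
G01 X174.36 Y127.80 F1323
G01 X184.98 Y116.04
G01 X202.27 Y97.72
G01 X223.57 Y76.04
G01 X246.25 Y54.21
G01 X267.66 Y35.41
G01 X285.15 Y22.85
G01 X296.08 Y19.73
M5
G0 X292.22 Y61.43
M4 S500
G01 X268.17 Y21.82 F1934
M5
G0 X326.48 Y226.22
M4 S818
G01 X60.67 Y76.18 F1323
G01 X74.79 Y172.11
G01 X342.73 Y168.53
G01 X207.86 Y7.83
G01 X118.88 Y107.80
G01 X326.48 Y226.22
M5

Since the viewBox matches the mm dimensions, user units are millimetres directly. The only transform is the Y-flip y_m = 240.27 − y_svg.

Shape 1 is a rectangle drawn with `<polygon>`. Its stroke #008000 means score at S500, F1934. After flipping Y the toolpath is (71.64,173.29) → (246.21,173.29) → (246.21,100.60) → (71.64,100.60) → (71.64,173.29), returning to the start.

Shape 2 is a cubic bezier drawn with `<path>`. Its stroke #ff0000 means cut at S818, F1323. After flipping Y the toolpath is (214.24,198.87) → (206.72,190.59) → (195.25,183.38) → (180.97,177.05) → (165.02,171.44) → (148.53,166.39) → (132.64,161.72) → (118.49,157.27) → (107.20,152.87).

Shape 3 is a rectangle drawn with `<rect>`. Its stroke #008000 means score at S500, F1934. After flipping Y the toolpath is (149.22,201.19) → (174.71,201.19) → (174.71,186.29) → (149.22,186.29) → (149.22,201.19), returning to the start.

Shape 4 is a regular polygon drawn with `<polygon>`. Its stroke #008000 means score at S500, F1934. After flipping Y the toolpath is (206.83,125.39) → (200.24,165.69) → (224.07,198.85) → (264.37,205.44) → (297.53,181.61) → (304.12,141.31) → (280.29,108.15) → (239.99,101.56) → (206.83,125.39), returning to the start.

Shape 5 is a cubic bezier drawn with `<path>`. Its stroke #ff0000 means cut at S818, F1323. After flipping Y the toolpath is (173.05,129.82) → (174.36,127.80) → (184.98,116.04) → (202.27,97.72) → (223.57,76.04) → (246.25,54.21) → (267.66,35.41) → (285.15,22.85) → (296.08,19.73).

Shape 6 is a line segment drawn with `<polyline>`. Its stroke #008000 means score at S500, F1934. After flipping Y the toolpath is (292.22,61.43) → (268.17,21.82).

Shape 7 is a closed polygon drawn with `<polygon>`. Its stroke #ff0000 means cut at S818, F1323. After flipping Y the toolpath is (326.48,226.22) → (60.67,76.18) → (74.79,172.11) → (342.73,168.53) → (207.86,7.83) → (118.88,107.80) → (326.48,226.22), returning to the start.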